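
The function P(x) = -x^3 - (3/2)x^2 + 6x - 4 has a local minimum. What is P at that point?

Critical points: P'(x) = -3x^2 - 3x + 6 vanishes at x = -2, 1.
Since P''(x) = -6x - 3, we get P''(-2) = 9 > 0 ⇒ local minimum; P''(1) = -9 < 0 ⇒ local maximum.
The local minimum is P(-2) = -14.

-14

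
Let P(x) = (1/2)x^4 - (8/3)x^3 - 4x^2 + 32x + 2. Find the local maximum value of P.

P'(x) = 2x^3 - 8x^2 - 8x + 32 = 0 at x = -2, 2, 4.
P''(x) = 6x^2 - 16x - 8. P''(-2) = 48 > 0 ⇒ local minimum; P''(2) = -16 < 0 ⇒ local maximum; P''(4) = 24 > 0 ⇒ local minimum.
The local maximum is P(2) = 110/3.

110/3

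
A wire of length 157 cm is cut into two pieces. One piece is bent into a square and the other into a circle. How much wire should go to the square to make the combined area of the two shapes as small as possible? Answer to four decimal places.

Let x be the length used for the square. Square side x/4; circle radius (157−x)/(2π).
A(x) = (x/4)² + π·((157−x)/(2π))² = x²/16 + (157−x)²/(4π) for 0 ≤ x ≤ 157. A'(x) = x/8 − (157−x)/(2π) = 0 gives x = 4·157/(π+4) ≈ 87.9356.
A'' = 1/8 + 1/(2π) > 0, so this gives the minimum combined area; x ≈ 87.9356 cm to the square.

87.9356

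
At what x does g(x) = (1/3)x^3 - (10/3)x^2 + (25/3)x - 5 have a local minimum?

5

g'(x) = x^2 - (20/3)x + 25/3. Setting g'(x) = 0 gives x ∈ {5/3, 5}.
Since g''(x) = 2x - 20/3, we get g''(5/3) = -10/3 < 0 ⇒ local maximum; g''(5) = 10/3 > 0 ⇒ local minimum.
Thus g has its local minimum at x = 5, with value -5.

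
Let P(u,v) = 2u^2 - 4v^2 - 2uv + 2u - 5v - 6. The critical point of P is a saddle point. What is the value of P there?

-101/18

∂P/∂u = 4u - 2v + 2 = 0 and ∂P/∂v = -2u - 8v - 5 = 0, so (u, v) = (-13/18, -4/9).
The Hessian has P_{uu} = 4, P_{vv} = -8, P_{uv} = -2, giving D = -36 < 0, so the point is a saddle point.
P(-13/18, -4/9) = -101/18.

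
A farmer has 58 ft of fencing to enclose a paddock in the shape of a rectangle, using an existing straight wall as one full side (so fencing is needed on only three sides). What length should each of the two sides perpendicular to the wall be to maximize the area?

29/2

Let the sides perpendicular to the wall have length x and the parallel side y, so 2x + y = 58 and the area is A = xy = x(58 − 2x).
A'(x) = 58 − 4x = 0 gives x = 29/2, and A''(x) = −4 < 0 confirms a maximum.
Then y = 58 − 2·29/2 = 29 and A = 841/2.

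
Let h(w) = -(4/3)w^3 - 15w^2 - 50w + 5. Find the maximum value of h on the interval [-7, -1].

232/3

Differentiating, h'(w) = -4w^2 - 30w - 50; which vanishes at w = -5 and w = -5/2.
Candidates: h(-7) = 232/3,  h(-5) = 140/3,  h(-5/2) = 685/12,  h(-1) = 124/3.
The maximum over the interval is 232/3, attained at w = -7.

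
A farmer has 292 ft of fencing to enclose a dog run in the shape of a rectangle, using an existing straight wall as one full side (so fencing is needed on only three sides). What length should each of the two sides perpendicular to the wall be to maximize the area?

73

Let the sides perpendicular to the wall have length x and the parallel side y, so 2x + y = 292 and the area is A = xy = x(292 − 2x).
A'(x) = 292 − 4x = 0 gives x = 73, and A''(x) = −4 < 0 confirms a maximum.
Then y = 292 − 2·73 = 146 and A = 10658.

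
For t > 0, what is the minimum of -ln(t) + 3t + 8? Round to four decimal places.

10.0986

P'(t) = -1/t + 3 = 0 gives t = 1/3.
P''(t) = 1/t², which is positive for t > 0, so this is a local minimum.
P(1/3) = -1·ln(1/3) + 1 + 8 ≈ 10.0986.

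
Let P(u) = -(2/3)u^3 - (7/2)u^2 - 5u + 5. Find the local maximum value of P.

P'(u) = -2u^2 - 7u - 5. Setting P'(u) = 0 gives u ∈ {-5/2, -1}.
P''(u) = -4u - 7. P''(-5/2) = 3 > 0 ⇒ local minimum; P''(-1) = -3 < 0 ⇒ local maximum.
Thus P has its local maximum at u = -1, with value 43/6.

43/6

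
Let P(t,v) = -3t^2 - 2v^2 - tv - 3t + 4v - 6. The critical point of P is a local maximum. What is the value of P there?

-60/23

∂P/∂t = -6t - v - 3 = 0 and ∂P/∂v = -t - 4v + 4 = 0, so (t, v) = (-16/23, 27/23).
The Hessian has P_{tt} = -6, P_{vv} = -4, P_{tv} = -1, giving D = 23 > 0 with P_{tt} < 0, so the point is a local maximum.
P(-16/23, 27/23) = -60/23.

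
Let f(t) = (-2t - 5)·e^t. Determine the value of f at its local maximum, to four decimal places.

By the product rule, f'(t) = (-2t - 7)·e^t. Since e^t > 0, the only critical point is t = -7/2.
f''(-7/2) has the same sign as -2 < 0, so this is a local maximum.
f(-7/2) = (2)·e^(-7/2) ≈ 0.0604.

0.0604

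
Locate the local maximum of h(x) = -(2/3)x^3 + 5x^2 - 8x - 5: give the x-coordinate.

Critical points: h'(x) = -2x^2 + 10x - 8 vanishes at x = 1, 4.
Second-derivative test with h''(x) = -4x + 10: h''(1) = 6 > 0 ⇒ local minimum; h''(4) = -6 < 0 ⇒ local maximum.
The local maximum is h(4) = 1/3.

4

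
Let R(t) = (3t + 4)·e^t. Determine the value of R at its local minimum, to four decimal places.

-0.2909

Differentiating with the product rule gives R'(t) = (3t + 7)·e^t. Since e^t > 0, the only critical point is t = -7/3.
R''(-7/3) has the same sign as 3 > 0, so this is a local minimum.
R(-7/3) = (-3)·e^(-7/3) ≈ -0.2909.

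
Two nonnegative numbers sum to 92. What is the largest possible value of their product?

With x + y = 92, the product is P(x) = x(92 − x).
P'(x) = 92 − 2x = 0 gives x = 46; P'' = −2 < 0, so this is the maximum.
P = 46·46 = 2116.

2116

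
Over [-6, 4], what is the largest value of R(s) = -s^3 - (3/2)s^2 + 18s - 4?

50

The derivative is -3s^2 - 3s + 18, which vanishes at s = -3 and s = 2.
Candidates: R(-6) = 50, R(-3) = -89/2, R(2) = 18, R(4) = -20.
Hence the absolute maximum is 50 at s = -6.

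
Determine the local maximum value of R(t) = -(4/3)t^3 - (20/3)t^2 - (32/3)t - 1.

Critical points: R'(t) = -4t^2 - (40/3)t - 32/3 vanishes at t = -2, -4/3.
Second-derivative test with R''(t) = -8t - 40/3: R''(-2) = 8/3 > 0 ⇒ local minimum; R''(-4/3) = -8/3 < 0 ⇒ local maximum.
The local maximum is R(-4/3) = 367/81.

367/81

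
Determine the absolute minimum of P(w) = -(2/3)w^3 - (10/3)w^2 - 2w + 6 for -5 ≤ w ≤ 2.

Differentiating, P'(w) = -2w^2 - (20/3)w - 2; which vanishes at w = -3 and w = -1/3.
Compare values at every candidate in [-5, 2]: P(-5) = 16, P(-3) = 0, P(-1/3) = 512/81, P(2) = -50/3.
Hence the absolute minimum is -50/3 at w = 2.

-50/3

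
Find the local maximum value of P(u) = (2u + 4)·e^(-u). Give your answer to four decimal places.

By the product rule, P'(u) = (-2u - 2)·e^(-u). Since e^(-u) > 0, the only critical point is u = -1.
P''(-1) has the same sign as -2 < 0, so this is a local maximum.
P(-1) = (2)·e^(1) ≈ 5.4366.

5.4366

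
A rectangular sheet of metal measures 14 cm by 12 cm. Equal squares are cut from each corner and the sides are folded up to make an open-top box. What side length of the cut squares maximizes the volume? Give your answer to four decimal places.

2.1475

With cut size x, the volume is V(x) = x(14 − 2x)(12 − 2x) for 0 < x < 6.
V'(x) = 12x^2 − 104x + 168. Setting V'(x) = 0 gives x ≈ 2.1475 (the root in (0, 6)).
V''(x) = 24x − 104 is negative there, so this is the maximum; V ≈ 160.5837.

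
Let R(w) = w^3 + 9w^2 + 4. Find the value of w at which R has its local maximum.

-6

R'(w) = 3w^2 + 18w. Setting R'(w) = 0 gives w ∈ {-6, 0}.
R''(w) = 6w + 18. R''(-6) = -18 < 0 ⇒ local maximum; R''(0) = 18 > 0 ⇒ local minimum.
The local maximum is R(-6) = 112.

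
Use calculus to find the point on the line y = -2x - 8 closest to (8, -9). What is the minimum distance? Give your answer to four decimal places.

6.7082

Minimize D(x)^2 = (x - 8)^2 + (-2x + 1)^2.
d/dx[D^2] = 2(x - 8) + 2·(-2)·(-2x + 1) = 0 ⇒ x = 2.
Then y = -12 and the distance is √(45) ≈ 6.7082.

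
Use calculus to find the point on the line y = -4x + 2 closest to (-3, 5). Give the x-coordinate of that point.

-15/17

Minimize D(x)^2 = (x + 3)^2 + (-4x - 3)^2.
d/dx[D^2] = 2(x + 3) + 2·(-4)·(-4x - 3) = 0 ⇒ x = -15/17.
Then y = 94/17 and the distance is √(81/17) ≈ 2.1828.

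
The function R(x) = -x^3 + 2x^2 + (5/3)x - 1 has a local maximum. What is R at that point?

73/27

R'(x) = -3x^2 + 4x + 5/3 = 0 at x = -1/3, 5/3.
Second-derivative test with R''(x) = -6x + 4: R''(-1/3) = 6 > 0 ⇒ local minimum; R''(5/3) = -6 < 0 ⇒ local maximum.
The local maximum is R(5/3) = 73/27.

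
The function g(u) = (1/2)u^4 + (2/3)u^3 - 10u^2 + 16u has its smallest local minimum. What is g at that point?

Critical points: g'(u) = 2u^3 + 2u^2 - 20u + 16 vanishes at u = -4, 1, 2.
Second-derivative test with g''(u) = 6u^2 + 4u - 20: g''(-4) = 60 > 0 ⇒ local minimum; g''(1) = -10 < 0 ⇒ local maximum; g''(2) = 12 > 0 ⇒ local minimum.
So the smallest local minimum value is g(-4) = -416/3.

-416/3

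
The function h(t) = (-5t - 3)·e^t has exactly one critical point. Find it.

-8/5

h'(t) = (-5)·e^t + (-5t - 3)·1·e^t = (-5t - 8)·e^t. Since e^t > 0, the only critical point is t = -8/5.
h''(-8/5) has the same sign as -5 < 0, so this is a local maximum.
h(-8/5) = (5)·e^(-8/5) ≈ 1.0095.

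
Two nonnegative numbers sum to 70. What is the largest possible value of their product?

With x + y = 70, the product is P(x) = x(70 − x).
P'(x) = 70 − 2x = 0 gives x = 35; P'' = −2 < 0, so this is the maximum.
P = 35·35 = 1225.

1225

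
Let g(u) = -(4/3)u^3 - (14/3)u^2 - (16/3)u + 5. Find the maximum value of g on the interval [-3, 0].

Differentiating, g'(u) = -4u^2 - (28/3)u - 16/3; which vanishes at u = -4/3 and u = -1.
Compare values at every candidate in [-3, 0]: g(-3) = 15,  g(-4/3) = 565/81,  g(-1) = 7,  g(0) = 5.
Hence the absolute maximum is 15 at u = -3.

15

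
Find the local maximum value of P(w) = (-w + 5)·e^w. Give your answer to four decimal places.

P'(w) = (-1)·e^w + (-w + 5)·1·e^w = (-w + 4)·e^w. Since e^w > 0, the only critical point is w = 4.
P''(4) has the same sign as -1 < 0, so this is a local maximum.
P(4) = (1)·e^(4) ≈ 54.5982.

54.5982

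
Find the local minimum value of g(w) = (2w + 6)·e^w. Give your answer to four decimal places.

-0.0366

g'(w) = 2·e^w + (2w + 6)·1·e^w = (2w + 8)·e^w. Since e^w > 0, the only critical point is w = -4.
g''(-4) has the same sign as 2 > 0, so this is a local minimum.
g(-4) = (-2)·e^(-4) ≈ -0.0366.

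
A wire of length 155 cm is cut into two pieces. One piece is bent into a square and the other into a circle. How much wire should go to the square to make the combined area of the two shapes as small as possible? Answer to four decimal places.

Let x be the length used for the square. Square side x/4; circle radius (155−x)/(2π).
A(x) = (x/4)² + π·((155−x)/(2π))² = x²/16 + (155−x)²/(4π) for 0 ≤ x ≤ 155. A'(x) = x/8 − (155−x)/(2π) = 0 gives x = 4·155/(π+4) ≈ 86.8154.
A'' = 1/8 + 1/(2π) > 0, so this gives the minimum combined area; x ≈ 86.8154 cm to the square.

86.8154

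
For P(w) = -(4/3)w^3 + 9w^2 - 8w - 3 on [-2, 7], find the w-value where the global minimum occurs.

7

The derivative is -4w^2 + 18w - 8, which vanishes at w = 1/2 and w = 4.
Compare values at every candidate in [-2, 7]: P(-2) = 179/3, P(1/2) = -59/12, P(4) = 71/3, P(7) = -226/3.
Hence the absolute minimum is -226/3 at w = 7.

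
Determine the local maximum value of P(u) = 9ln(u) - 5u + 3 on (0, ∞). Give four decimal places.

P'(u) = 9/u − 5 = 0 gives u = 9/5.
P''(u) = -9/u², which is negative for u > 0, so this is a local maximum.
P(9/5) = 9·ln(9/5) - 9 + 3 ≈ -0.7099.

-0.7099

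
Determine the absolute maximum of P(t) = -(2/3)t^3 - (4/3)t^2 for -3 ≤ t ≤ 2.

6

P'(t) = -2t^2 - (8/3)t, which vanishes at t = -4/3 and t = 0.
Candidates: P(-3) = 6, P(-4/3) = -64/81, P(0) = 0, P(2) = -32/3.
So the maximum is P(-3) = 6.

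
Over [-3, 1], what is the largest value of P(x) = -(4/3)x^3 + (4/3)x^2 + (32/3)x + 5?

21

P'(x) = -4x^2 + (8/3)x + 32/3, whose only zero in [-3, 1] is x = -4/3.
Candidates: P(-3) = 21,  P(-4/3) = -299/81,  P(1) = 47/3.
Hence the absolute maximum is 21 at x = -3.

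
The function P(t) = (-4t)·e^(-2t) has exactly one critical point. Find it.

P'(t) = (-4)·e^(-2t) + (-4t)·(-2)·e^(-2t) = (8t - 4)·e^(-2t). Since e^(-2t) > 0, the only critical point is t = 1/2.
P''(1/2) has the same sign as 8 > 0, so this is a local minimum.
P(1/2) = (-2)·e^(-1) ≈ -0.7358.

1/2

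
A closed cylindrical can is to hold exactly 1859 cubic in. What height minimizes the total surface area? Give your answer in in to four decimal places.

With radius r and height h, πr²h = 1859 so h = 1859/(πr²), and S(r) = 2πr² + 2πrh = 2πr² + 2·1859/r.
S'(r) = 4πr − 2·1859/r² = 0 ⇒ r³ = 1859/(2π), so r ≈ 6.6635 and h = 2r ≈ 13.3269.
S''(r) = 4π + 4·1859/r³ > 0, so this is the minimum; S ≈ 836.9525.

13.3269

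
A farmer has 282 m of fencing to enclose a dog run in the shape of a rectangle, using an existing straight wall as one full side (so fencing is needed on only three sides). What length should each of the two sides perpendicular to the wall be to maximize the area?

141/2

Let the sides perpendicular to the wall have length x and the parallel side y, so 2x + y = 282 and the area is A = xy = x(282 − 2x).
A'(x) = 282 − 4x = 0 gives x = 141/2, and A''(x) = −4 < 0 confirms a maximum.
Then y = 282 − 2·141/2 = 141 and A = 19881/2.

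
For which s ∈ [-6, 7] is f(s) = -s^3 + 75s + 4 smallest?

-5

f'(s) = -3s^2 + 75, which vanishes at s = -5 and s = 5.
Evaluating at the critical points and endpoints: f(-6) = -230,  f(-5) = -246,  f(5) = 254,  f(7) = 186.
The minimum over the interval is -246, attained at s = -5.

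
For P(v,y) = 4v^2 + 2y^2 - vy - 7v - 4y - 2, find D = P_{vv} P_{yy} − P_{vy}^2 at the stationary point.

31

∂P/∂v = 8v - y - 7 = 0 and ∂P/∂y = -v + 4y - 4 = 0, so (v, y) = (32/31, 39/31).
The Hessian has P_{vv} = 8, P_{yy} = 4, P_{vy} = -1, giving D = 31 > 0 with P_{vv} > 0, so the point is a local minimum.
D = (8)·(4) − (-1)^2 = 31.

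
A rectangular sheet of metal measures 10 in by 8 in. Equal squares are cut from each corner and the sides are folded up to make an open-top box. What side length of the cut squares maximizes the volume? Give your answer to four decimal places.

1.4725

With cut size x, the volume is V(x) = x(10 − 2x)(8 − 2x) for 0 < x < 4.
V'(x) = 12x^2 − 72x + 80. Setting V'(x) = 0 gives x ≈ 1.4725 (the root in (0, 4)).
V''(x) = 24x − 72 is negative there, so this is the maximum; V ≈ 52.5138.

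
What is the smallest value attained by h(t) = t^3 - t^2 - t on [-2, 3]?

-10

h'(t) = 3t^2 - 2t - 1, which vanishes at t = -1/3 and t = 1.
Candidates: h(-2) = -10, h(-1/3) = 5/27, h(1) = -1, h(3) = 15.
The minimum over the interval is -10, attained at t = -2.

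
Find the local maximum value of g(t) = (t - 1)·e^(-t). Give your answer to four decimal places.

0.1353

By the product rule, g'(t) = (-t + 2)·e^(-t). Since e^(-t) > 0, the only critical point is t = 2.
g''(2) has the same sign as -1 < 0, so this is a local maximum.
g(2) = (1)·e^(-2) ≈ 0.1353.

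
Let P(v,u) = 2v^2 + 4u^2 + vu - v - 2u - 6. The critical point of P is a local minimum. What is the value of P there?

-196/31

∂P/∂v = 4v + u - 1 = 0 and ∂P/∂u = v + 8u - 2 = 0, so (v, u) = (6/31, 7/31).
The Hessian has P_{vv} = 4, P_{uu} = 8, P_{vu} = 1, giving D = 31 > 0 with P_{vv} > 0, so the point is a local minimum.
P(6/31, 7/31) = -196/31.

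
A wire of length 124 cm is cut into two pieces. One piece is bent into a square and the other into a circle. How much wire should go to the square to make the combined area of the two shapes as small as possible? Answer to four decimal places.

Let x be the length used for the square. Square side x/4; circle radius (124−x)/(2π).
A(x) = (x/4)² + π·((124−x)/(2π))² = x²/16 + (124−x)²/(4π) for 0 ≤ x ≤ 124. A'(x) = x/8 − (124−x)/(2π) = 0 gives x = 4·124/(π+4) ≈ 69.4523.
A'' = 1/8 + 1/(2π) > 0, so this gives the minimum combined area; x ≈ 69.4523 cm to the square.

69.4523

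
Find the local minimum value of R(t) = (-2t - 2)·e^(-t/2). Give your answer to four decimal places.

-2.4261

R'(t) = (-2)·e^(-t/2) + (-2t - 2)·(-1/2)·e^(-t/2) = (t - 1)·e^(-t/2). Since e^(-t/2) > 0, the only critical point is t = 1.
R''(1) has the same sign as 1 > 0, so this is a local minimum.
R(1) = (-4)·e^(-1/2) ≈ -2.4261.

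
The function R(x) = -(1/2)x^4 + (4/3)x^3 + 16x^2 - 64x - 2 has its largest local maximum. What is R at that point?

890/3

R'(x) = -2x^3 + 4x^2 + 32x - 64. Setting R'(x) = 0 gives x ∈ {-4, 2, 4}.
R''(x) = -6x^2 + 8x + 32. R''(-4) = -96 < 0 ⇒ local maximum; R''(2) = 24 > 0 ⇒ local minimum; R''(4) = -32 < 0 ⇒ local maximum.
Thus R has its largest local maximum at x = -4, with value 890/3.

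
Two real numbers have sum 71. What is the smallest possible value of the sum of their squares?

With a + b = 71, a^2 + b^2 = a^2 + (71 − a)^2.
The derivative 2a − 2(71 − a) = 4a − 142 vanishes at a = 71/2; second derivative 4 > 0, a minimum.
The minimum is 2·(71/2)^2 = 5041/2.

5041/2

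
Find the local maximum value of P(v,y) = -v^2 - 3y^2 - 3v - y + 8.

31/3

∂P/∂v = -2v - 3 = 0 and ∂P/∂y = -6y - 1 = 0, so (v, y) = (-3/2, -1/6).
The Hessian has P_{vv} = -2, P_{yy} = -6, P_{vy} = 0, giving D = 12 > 0 with P_{vv} < 0, so the point is a local maximum.
P(-3/2, -1/6) = 31/3.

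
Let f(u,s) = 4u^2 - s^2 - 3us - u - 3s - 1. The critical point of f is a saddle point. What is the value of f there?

19/25

∂f/∂u = 8u - 3s - 1 = 0 and ∂f/∂s = -3u - 2s - 3 = 0, so (u, s) = (-7/25, -27/25).
The Hessian has f_{uu} = 8, f_{ss} = -2, f_{us} = -3, giving D = -25 < 0, so the point is a saddle point.
f(-7/25, -27/25) = 19/25.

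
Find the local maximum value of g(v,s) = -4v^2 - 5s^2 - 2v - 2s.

9/20

∂g/∂v = -8v - 2 = 0 and ∂g/∂s = -10s - 2 = 0, so (v, s) = (-1/4, -1/5).
The Hessian has g_{vv} = -8, g_{ss} = -10, g_{vs} = 0, giving D = 80 > 0 with g_{vv} < 0, so the point is a local maximum.
g(-1/4, -1/5) = 9/20.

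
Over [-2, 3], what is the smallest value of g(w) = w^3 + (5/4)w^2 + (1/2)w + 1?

g'(w) = 3w^2 + (5/2)w + 1/2, which vanishes at w = -1/2 and w = -1/3.
Compare values at every candidate in [-2, 3]: g(-2) = -3,  g(-1/2) = 15/16,  g(-1/3) = 101/108,  g(3) = 163/4.
So the minimum is g(-2) = -3.

-3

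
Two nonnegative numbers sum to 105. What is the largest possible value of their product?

11025/4

With x + y = 105, the product is P(x) = x(105 − x).
P'(x) = 105 − 2x = 0 gives x = 105/2; P'' = −2 < 0, so this is the maximum.
P = 105/2·105/2 = 11025/4.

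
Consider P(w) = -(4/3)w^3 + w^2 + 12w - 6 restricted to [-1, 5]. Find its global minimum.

Differentiating, P'(w) = -4w^2 + 2w + 12; whose only zero in [-1, 5] is w = 2.
Compare values at every candidate in [-1, 5]: P(-1) = -47/3,  P(2) = 34/3,  P(5) = -263/3.
So the minimum is P(5) = -263/3.

-263/3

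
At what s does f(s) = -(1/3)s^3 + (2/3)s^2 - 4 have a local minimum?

0

f'(s) = -s^2 + (4/3)s = 0 at s = 0, 4/3.
f''(s) = -2s + 4/3. f''(0) = 4/3 > 0 ⇒ local minimum; f''(4/3) = -4/3 < 0 ⇒ local maximum.
Thus f has its local minimum at s = 0, with value -4.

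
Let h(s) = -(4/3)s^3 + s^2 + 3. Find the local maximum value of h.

h'(s) = -4s^2 + 2s = 0 at s = 0, 1/2.
Second-derivative test with h''(s) = -8s + 2: h''(0) = 2 > 0 ⇒ local minimum; h''(1/2) = -2 < 0 ⇒ local maximum.
The local maximum is h(1/2) = 37/12.

37/12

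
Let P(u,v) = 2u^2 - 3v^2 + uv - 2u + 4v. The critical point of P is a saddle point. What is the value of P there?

∂P/∂u = 4u + v - 2 = 0 and ∂P/∂v = u - 6v + 4 = 0, so (u, v) = (8/25, 18/25).
The Hessian has P_{uu} = 4, P_{vv} = -6, P_{uv} = 1, giving D = -25 < 0, so the point is a saddle point.
P(8/25, 18/25) = 28/25.

28/25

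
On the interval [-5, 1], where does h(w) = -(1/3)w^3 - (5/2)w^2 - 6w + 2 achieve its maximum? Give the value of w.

-5

Differentiating, h'(w) = -w^2 - 5w - 6; which vanishes at w = -3 and w = -2.
Compare values at every candidate in [-5, 1]: h(-5) = 67/6,  h(-3) = 13/2,  h(-2) = 20/3,  h(1) = -41/6.
Hence the absolute maximum is 67/6 at w = -5.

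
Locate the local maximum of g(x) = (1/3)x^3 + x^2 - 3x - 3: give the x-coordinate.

Critical points: g'(x) = x^2 + 2x - 3 vanishes at x = -3, 1.
g''(x) = 2x + 2. g''(-3) = -4 < 0 ⇒ local maximum; g''(1) = 4 > 0 ⇒ local minimum.
Thus g has its local maximum at x = -3, with value 6.

-3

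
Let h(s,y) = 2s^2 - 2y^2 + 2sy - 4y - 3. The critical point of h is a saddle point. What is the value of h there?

-7/5

∂h/∂s = 4s + 2y = 0 and ∂h/∂y = 2s - 4y - 4 = 0, so (s, y) = (2/5, -4/5).
The Hessian has h_{ss} = 4, h_{yy} = -4, h_{sy} = 2, giving D = -20 < 0, so the point is a saddle point.
h(2/5, -4/5) = -7/5.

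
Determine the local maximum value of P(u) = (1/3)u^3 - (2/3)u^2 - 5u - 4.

P'(u) = u^2 - (4/3)u - 5 = 0 at u = -5/3, 3.
Since P''(u) = 2u - 4/3, we get P''(-5/3) = -14/3 < 0 ⇒ local maximum; P''(3) = 14/3 > 0 ⇒ local minimum.
Thus P has its local maximum at u = -5/3, with value 76/81.

76/81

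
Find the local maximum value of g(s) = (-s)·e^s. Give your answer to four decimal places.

0.3679

g'(s) = (-1)·e^s + (-s)·1·e^s = (-s - 1)·e^s. Since e^s > 0, the only critical point is s = -1.
g''(-1) has the same sign as -1 < 0, so this is a local maximum.
g(-1) = (1)·e^(-1) ≈ 0.3679.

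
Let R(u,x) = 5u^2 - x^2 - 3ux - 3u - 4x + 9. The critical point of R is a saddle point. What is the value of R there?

368/29

∂R/∂u = 10u - 3x - 3 = 0 and ∂R/∂x = -3u - 2x - 4 = 0, so (u, x) = (-6/29, -49/29).
The Hessian has R_{uu} = 10, R_{xx} = -2, R_{ux} = -3, giving D = -29 < 0, so the point is a saddle point.
R(-6/29, -49/29) = 368/29.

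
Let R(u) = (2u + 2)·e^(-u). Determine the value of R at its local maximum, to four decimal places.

2.0000

By the product rule, R'(u) = (-2u)·e^(-u). Since e^(-u) > 0, the only critical point is u = 0.
R''(0) has the same sign as -2 < 0, so this is a local maximum.
R(0) = (2)·e^(0) ≈ 2.0000.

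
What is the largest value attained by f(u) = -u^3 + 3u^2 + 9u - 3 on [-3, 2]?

The derivative is -3u^2 + 6u + 9, whose only zero in [-3, 2] is u = -1.
Evaluating at the critical points and endpoints: f(-3) = 24,  f(-1) = -8,  f(2) = 19.
The maximum over the interval is 24, attained at u = -3.

24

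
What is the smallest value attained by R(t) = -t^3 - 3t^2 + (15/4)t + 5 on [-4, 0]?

-15/2

The derivative is -3t^2 - 6t + 15/4, whose only zero in [-4, 0] is t = -5/2.
Compare values at every candidate in [-4, 0]: R(-4) = 6; R(-5/2) = -15/2; R(0) = 5.
Hence the absolute minimum is -15/2 at t = -5/2.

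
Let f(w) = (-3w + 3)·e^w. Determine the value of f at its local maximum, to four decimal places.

Differentiating with the product rule gives f'(w) = (-3w)·e^w. Since e^w > 0, the only critical point is w = 0.
f''(0) has the same sign as -3 < 0, so this is a local maximum.
f(0) = (3)·e^(0) ≈ 3.0000.

3.0000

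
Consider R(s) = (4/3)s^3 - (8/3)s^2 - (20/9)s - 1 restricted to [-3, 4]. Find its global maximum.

295/9

The derivative is 4s^2 - (16/3)s - 20/9, which vanishes at s = -1/3 and s = 5/3.
Compare values at every candidate in [-3, 4]: R(-3) = -163/3,  R(-1/3) = -49/81,  R(5/3) = -481/81,  R(4) = 295/9.
So the maximum is R(4) = 295/9.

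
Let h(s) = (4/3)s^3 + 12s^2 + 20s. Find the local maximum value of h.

100/3

h'(s) = 4s^2 + 24s + 20. Setting h'(s) = 0 gives s ∈ {-5, -1}.
Second-derivative test with h''(s) = 8s + 24: h''(-5) = -16 < 0 ⇒ local maximum; h''(-1) = 16 > 0 ⇒ local minimum.
The local maximum is h(-5) = 100/3.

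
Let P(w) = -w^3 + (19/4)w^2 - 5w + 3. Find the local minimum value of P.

40/27

P'(w) = -3w^2 + (19/2)w - 5 = 0 at w = 2/3, 5/2.
Second-derivative test with P''(w) = -6w + 19/2: P''(2/3) = 11/2 > 0 ⇒ local minimum; P''(5/2) = -11/2 < 0 ⇒ local maximum.
The local minimum is P(2/3) = 40/27.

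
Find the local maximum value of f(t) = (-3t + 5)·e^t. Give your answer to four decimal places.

Differentiating with the product rule gives f'(t) = (-3t + 2)·e^t. Since e^t > 0, the only critical point is t = 2/3.
f''(2/3) has the same sign as -3 < 0, so this is a local maximum.
f(2/3) = (3)·e^(2/3) ≈ 5.8432.

5.8432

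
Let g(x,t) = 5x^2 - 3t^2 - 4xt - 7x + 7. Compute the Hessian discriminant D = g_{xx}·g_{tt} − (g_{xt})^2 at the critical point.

-76

∂g/∂x = 10x - 4t - 7 = 0 and ∂g/∂t = -4x - 6t = 0, so (x, t) = (21/38, -7/19).
The Hessian has g_{xx} = 10, g_{tt} = -6, g_{xt} = -4, giving D = -76 < 0, so the point is a saddle point.
D = (10)·(-6) − (-4)^2 = -76.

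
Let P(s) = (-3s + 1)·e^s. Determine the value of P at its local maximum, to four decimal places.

1.5403

Differentiating with the product rule gives P'(s) = (-3s - 2)·e^s. Since e^s > 0, the only critical point is s = -2/3.
P''(-2/3) has the same sign as -3 < 0, so this is a local maximum.
P(-2/3) = (3)·e^(-2/3) ≈ 1.5403.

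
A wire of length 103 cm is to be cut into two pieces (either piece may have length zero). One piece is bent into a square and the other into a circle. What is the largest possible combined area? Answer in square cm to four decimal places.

844.2374

Let x be the length used for the square. Square side x/4; circle radius (103−x)/(2π).
A(x) = (x/4)² + π·((103−x)/(2π))² = x²/16 + (103−x)²/(4π) for 0 ≤ x ≤ 103. A'(x) = x/8 − (103−x)/(2π) = 0 gives x = 4·103/(π+4) ≈ 57.6902.
A'' > 0, so the interior critical point is a minimum; the maximum is at an endpoint. A(0) = 844.2374 and A(103) = 663.0625, so the largest area is 844.2374.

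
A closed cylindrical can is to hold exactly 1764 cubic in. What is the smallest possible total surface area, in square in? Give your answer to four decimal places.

808.1902

With radius r and height h, πr²h = 1764 so h = 1764/(πr²), and S(r) = 2πr² + 2πrh = 2πr² + 2·1764/r.
S'(r) = 4πr − 2·1764/r² = 0 ⇒ r³ = 1764/(2π), so r ≈ 6.5480 and h = 2r ≈ 13.0959.
S''(r) = 4π + 4·1764/r³ > 0, so this is the minimum; S ≈ 808.1902.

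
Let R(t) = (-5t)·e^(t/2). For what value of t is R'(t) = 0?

-2

By the product rule, R'(t) = (-(5/2)t - 5)·e^(t/2). Since e^(t/2) > 0, the only critical point is t = -2.
R''(-2) has the same sign as -5/2 < 0, so this is a local maximum.
R(-2) = (10)·e^(-1) ≈ 3.6788.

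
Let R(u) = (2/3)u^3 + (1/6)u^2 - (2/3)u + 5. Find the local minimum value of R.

R'(u) = 2u^2 + (1/3)u - 2/3 = 0 at u = -2/3, 1/2.
Second-derivative test with R''(u) = 4u + 1/3: R''(-2/3) = -7/3 < 0 ⇒ local maximum; R''(1/2) = 7/3 > 0 ⇒ local minimum.
Thus R has its local minimum at u = 1/2, with value 115/24.

115/24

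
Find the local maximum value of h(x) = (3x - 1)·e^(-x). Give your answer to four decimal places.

By the product rule, h'(x) = (-3x + 4)·e^(-x). Since e^(-x) > 0, the only critical point is x = 4/3.
h''(4/3) has the same sign as -3 < 0, so this is a local maximum.
h(4/3) = (3)·e^(-4/3) ≈ 0.7908.

0.7908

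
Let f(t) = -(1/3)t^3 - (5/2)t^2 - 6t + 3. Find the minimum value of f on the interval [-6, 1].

-35/6

f'(t) = -t^2 - 5t - 6, which vanishes at t = -3 and t = -2.
Evaluating at the critical points and endpoints: f(-6) = 21; f(-3) = 15/2; f(-2) = 23/3; f(1) = -35/6.
The minimum over the interval is -35/6, attained at t = 1.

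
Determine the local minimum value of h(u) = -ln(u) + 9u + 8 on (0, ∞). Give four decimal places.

11.1972

h'(u) = -1/u + 9 = 0 gives u = 1/9.
h''(u) = 1/u², which is positive for u > 0, so this is a local minimum.
h(1/9) = -1·ln(1/9) + 1 + 8 ≈ 11.1972.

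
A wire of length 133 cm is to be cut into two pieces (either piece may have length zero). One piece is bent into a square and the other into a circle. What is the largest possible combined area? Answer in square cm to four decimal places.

Let x be the length used for the square. Square side x/4; circle radius (133−x)/(2π).
A(x) = (x/4)² + π·((133−x)/(2π))² = x²/16 + (133−x)²/(4π) for 0 ≤ x ≤ 133. A'(x) = x/8 − (133−x)/(2π) = 0 gives x = 4·133/(π+4) ≈ 74.4932.
A'' > 0, so the interior critical point is a minimum; the maximum is at an endpoint. A(0) = 1407.6459 and A(133) = 1105.5625, so the largest area is 1407.6459.

1407.6459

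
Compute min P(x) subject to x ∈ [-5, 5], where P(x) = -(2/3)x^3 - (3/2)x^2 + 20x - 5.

The derivative is -2x^2 - 3x + 20, which vanishes at x = -4 and x = 5/2.
Candidates: P(-5) = -355/6; P(-4) = -199/3; P(5/2) = 605/24; P(5) = -155/6.
The minimum over the interval is -199/3, attained at x = -4.

-199/3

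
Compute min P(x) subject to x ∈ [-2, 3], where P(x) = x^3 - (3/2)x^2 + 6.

The derivative is 3x^2 - 3x, which vanishes at x = 0 and x = 1.
Compare values at every candidate in [-2, 3]: P(-2) = -8,  P(0) = 6,  P(1) = 11/2,  P(3) = 39/2.
Hence the absolute minimum is -8 at x = -2.

-8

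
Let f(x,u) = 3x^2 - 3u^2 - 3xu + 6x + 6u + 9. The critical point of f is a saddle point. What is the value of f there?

57/5

∂f/∂x = 6x - 3u + 6 = 0 and ∂f/∂u = -3x - 6u + 6 = 0, so (x, u) = (-2/5, 6/5).
The Hessian has f_{xx} = 6, f_{uu} = -6, f_{xu} = -3, giving D = -45 < 0, so the point is a saddle point.
f(-2/5, 6/5) = 57/5.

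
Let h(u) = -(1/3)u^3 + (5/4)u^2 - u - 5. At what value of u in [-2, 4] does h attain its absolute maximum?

-2

h'(u) = -u^2 + (5/2)u - 1, which vanishes at u = 1/2 and u = 2.
Evaluating at the critical points and endpoints: h(-2) = 14/3, h(1/2) = -251/48, h(2) = -14/3, h(4) = -31/3.
The maximum over the interval is 14/3, attained at u = -2.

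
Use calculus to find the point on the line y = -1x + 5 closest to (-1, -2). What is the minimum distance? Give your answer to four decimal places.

5.6569

Minimize D(x)^2 = (x + 1)^2 + (-x + 7)^2.
d/dx[D^2] = 2(x + 1) + 2·(-1)·(-x + 7) = 0 ⇒ x = 3.
Then y = 2 and the distance is √(32) ≈ 5.6569.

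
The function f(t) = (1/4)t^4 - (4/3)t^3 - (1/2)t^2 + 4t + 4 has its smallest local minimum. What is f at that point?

-28/3

f'(t) = t^3 - 4t^2 - t + 4 = 0 at t = -1, 1, 4.
Since f''(t) = 3t^2 - 8t - 1, we get f''(-1) = 10 > 0 ⇒ local minimum; f''(1) = -6 < 0 ⇒ local maximum; f''(4) = 15 > 0 ⇒ local minimum.
So the smallest local minimum value is f(4) = -28/3.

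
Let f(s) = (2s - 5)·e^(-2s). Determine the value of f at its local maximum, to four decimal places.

0.0025

f'(s) = 2·e^(-2s) + (2s - 5)·(-2)·e^(-2s) = (-4s + 12)·e^(-2s). Since e^(-2s) > 0, the only critical point is s = 3.
f''(3) has the same sign as -4 < 0, so this is a local maximum.
f(3) = (1)·e^(-6) ≈ 0.0025.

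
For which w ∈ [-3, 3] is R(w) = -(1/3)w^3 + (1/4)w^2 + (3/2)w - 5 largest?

-3

The derivative is -w^2 + (1/2)w + 3/2, which vanishes at w = -1 and w = 3/2.
Compare values at every candidate in [-3, 3]: R(-3) = 7/4, R(-1) = -71/12, R(3/2) = -53/16, R(3) = -29/4.
The maximum over the interval is 7/4, attained at w = -3.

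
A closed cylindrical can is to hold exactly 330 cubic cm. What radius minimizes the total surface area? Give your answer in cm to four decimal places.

3.7449

With radius r and height h, πr²h = 330 so h = 330/(πr²), and S(r) = 2πr² + 2πrh = 2πr² + 2·330/r.
S'(r) = 4πr − 2·330/r² = 0 ⇒ r³ = 330/(2π), so r ≈ 3.7449 and h = 2r ≈ 7.4899.
S''(r) = 4π + 4·330/r³ > 0, so this is the minimum; S ≈ 264.3568.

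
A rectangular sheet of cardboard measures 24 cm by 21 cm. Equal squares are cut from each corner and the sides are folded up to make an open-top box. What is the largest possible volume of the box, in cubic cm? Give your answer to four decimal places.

With cut size x, the volume is V(x) = x(24 − 2x)(21 − 2x) for 0 < x < 10.5.
V'(x) = 12x^2 − 180x + 504. Setting V'(x) = 0 gives x ≈ 3.7251 (the root in (0, 10.5)).
V''(x) = 24x − 180 is negative there, so this is the maximum; V ≈ 835.3406.

835.3406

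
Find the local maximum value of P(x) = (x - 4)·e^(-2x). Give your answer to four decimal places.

0.0001

By the product rule, P'(x) = (-2x + 9)·e^(-2x). Since e^(-2x) > 0, the only critical point is x = 9/2.
P''(9/2) has the same sign as -2 < 0, so this is a local maximum.
P(9/2) = (1/2)·e^(-9) ≈ 0.0001.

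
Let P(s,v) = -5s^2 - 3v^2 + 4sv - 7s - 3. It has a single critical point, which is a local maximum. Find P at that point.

∂P/∂s = -10s + 4v - 7 = 0 and ∂P/∂v = 4s - 6v = 0, so (s, v) = (-21/22, -7/11).
The Hessian has P_{ss} = -10, P_{vv} = -6, P_{sv} = 4, giving D = 44 > 0 with P_{ss} < 0, so the point is a local maximum.
P(-21/22, -7/11) = 15/44.

15/44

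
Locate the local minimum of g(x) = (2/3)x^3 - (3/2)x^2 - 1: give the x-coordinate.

Critical points: g'(x) = 2x^2 - 3x vanishes at x = 0, 3/2.
Since g''(x) = 4x - 3, we get g''(0) = -3 < 0 ⇒ local maximum; g''(3/2) = 3 > 0 ⇒ local minimum.
The local minimum is g(3/2) = -17/8.

3/2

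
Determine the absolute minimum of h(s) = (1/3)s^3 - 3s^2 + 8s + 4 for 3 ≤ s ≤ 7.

h'(s) = s^2 - 6s + 8, whose only zero in [3, 7] is s = 4.
Candidates: h(3) = 10, h(4) = 28/3, h(7) = 82/3.
So the minimum is h(4) = 28/3.

28/3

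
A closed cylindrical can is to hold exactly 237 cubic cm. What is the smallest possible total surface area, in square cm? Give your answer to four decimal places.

With radius r and height h, πr²h = 237 so h = 237/(πr²), and S(r) = 2πr² + 2πrh = 2πr² + 2·237/r.
S'(r) = 4πr − 2·237/r² = 0 ⇒ r³ = 237/(2π), so r ≈ 3.3537 and h = 2r ≈ 6.7074.
S''(r) = 4π + 4·237/r³ > 0, so this is the minimum; S ≈ 212.0053.

212.0053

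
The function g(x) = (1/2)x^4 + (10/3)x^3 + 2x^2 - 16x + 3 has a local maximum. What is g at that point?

73/3

g'(x) = 2x^3 + 10x^2 + 4x - 16 = 0 at x = -4, -2, 1.
Second-derivative test with g''(x) = 6x^2 + 20x + 4: g''(-4) = 20 > 0 ⇒ local minimum; g''(-2) = -12 < 0 ⇒ local maximum; g''(1) = 30 > 0 ⇒ local minimum.
Thus g has its local maximum at x = -2, with value 73/3.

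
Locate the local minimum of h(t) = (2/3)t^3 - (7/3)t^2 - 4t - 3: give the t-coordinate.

h'(t) = 2t^2 - (14/3)t - 4 = 0 at t = -2/3, 3.
h''(t) = 4t - 14/3. h''(-2/3) = -22/3 < 0 ⇒ local maximum; h''(3) = 22/3 > 0 ⇒ local minimum.
Thus h has its local minimum at t = 3, with value -18.

3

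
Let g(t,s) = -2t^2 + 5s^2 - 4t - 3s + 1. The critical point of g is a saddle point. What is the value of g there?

∂g/∂t = -4t - 4 = 0 and ∂g/∂s = 10s - 3 = 0, so (t, s) = (-1, 3/10).
The Hessian has g_{tt} = -4, g_{ss} = 10, g_{ts} = 0, giving D = -40 < 0, so the point is a saddle point.
g(-1, 3/10) = 51/20.

51/20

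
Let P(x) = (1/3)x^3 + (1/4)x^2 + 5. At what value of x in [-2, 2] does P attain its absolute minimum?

The derivative is x^2 + (1/2)x, which vanishes at x = -1/2 and x = 0.
Compare values at every candidate in [-2, 2]: P(-2) = 10/3; P(-1/2) = 241/48; P(0) = 5; P(2) = 26/3.
So the minimum is P(-2) = 10/3.

-2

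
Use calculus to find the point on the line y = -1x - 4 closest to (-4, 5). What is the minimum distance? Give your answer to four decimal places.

3.5355

Minimize D(x)^2 = (x + 4)^2 + (-x - 9)^2.
d/dx[D^2] = 2(x + 4) + 2·(-1)·(-x - 9) = 0 ⇒ x = -13/2.
Then y = 5/2 and the distance is √(25/2) ≈ 3.5355.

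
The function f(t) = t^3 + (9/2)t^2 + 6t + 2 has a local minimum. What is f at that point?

f'(t) = 3t^2 + 9t + 6 = 0 at t = -2, -1.
f''(t) = 6t + 9. f''(-2) = -3 < 0 ⇒ local maximum; f''(-1) = 3 > 0 ⇒ local minimum.
So the local minimum value is f(-1) = -1/2.

-1/2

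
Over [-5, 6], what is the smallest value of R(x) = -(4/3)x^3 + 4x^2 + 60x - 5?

The derivative is -4x^2 + 8x + 60, which vanishes at x = -3 and x = 5.
Evaluating at the critical points and endpoints: R(-5) = -115/3, R(-3) = -113, R(5) = 685/3, R(6) = 211.
Hence the absolute minimum is -113 at x = -3.

-113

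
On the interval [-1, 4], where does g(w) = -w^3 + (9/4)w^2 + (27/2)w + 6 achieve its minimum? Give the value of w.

-1

g'(w) = -3w^2 + (9/2)w + 27/2, whose only zero in [-1, 4] is w = 3.
Candidates: g(-1) = -17/4,  g(3) = 159/4,  g(4) = 32.
Hence the absolute minimum is -17/4 at w = -1.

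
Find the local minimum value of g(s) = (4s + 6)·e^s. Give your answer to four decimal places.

-0.3283

By the product rule, g'(s) = (4s + 10)·e^s. Since e^s > 0, the only critical point is s = -5/2.
g''(-5/2) has the same sign as 4 > 0, so this is a local minimum.
g(-5/2) = (-4)·e^(-5/2) ≈ -0.3283.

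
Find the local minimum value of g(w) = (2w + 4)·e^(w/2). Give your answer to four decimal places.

Differentiating with the product rule gives g'(w) = (w + 4)·e^(w/2). Since e^(w/2) > 0, the only critical point is w = -4.
g''(-4) has the same sign as 1 > 0, so this is a local minimum.
g(-4) = (-4)·e^(-2) ≈ -0.5413.

-0.5413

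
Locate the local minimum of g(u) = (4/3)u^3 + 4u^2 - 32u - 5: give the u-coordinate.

Critical points: g'(u) = 4u^2 + 8u - 32 vanishes at u = -4, 2.
Since g''(u) = 8u + 8, we get g''(-4) = -24 < 0 ⇒ local maximum; g''(2) = 24 > 0 ⇒ local minimum.
Thus g has its local minimum at u = 2, with value -127/3.

2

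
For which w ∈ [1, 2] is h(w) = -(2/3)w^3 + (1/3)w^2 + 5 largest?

1

Differentiating, h'(w) = -2w^2 + (2/3)w; which has no zeros in [1, 2].
Evaluating at the critical points and endpoints: h(1) = 14/3; h(2) = 1.
So the maximum is h(1) = 14/3.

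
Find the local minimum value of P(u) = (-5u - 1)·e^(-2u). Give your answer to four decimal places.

By the product rule, P'(u) = (10u - 3)·e^(-2u). Since e^(-2u) > 0, the only critical point is u = 3/10.
P''(3/10) has the same sign as 10 > 0, so this is a local minimum.
P(3/10) = (-5/2)·e^(-3/5) ≈ -1.3720.

-1.3720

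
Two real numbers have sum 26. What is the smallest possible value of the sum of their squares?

338

With a + b = 26, a^2 + b^2 = a^2 + (26 − a)^2.
The derivative 2a − 2(26 − a) = 4a − 52 vanishes at a = 13; second derivative 4 > 0, a minimum.
The minimum is 2·(13)^2 = 338.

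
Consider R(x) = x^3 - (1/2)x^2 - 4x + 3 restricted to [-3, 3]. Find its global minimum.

Differentiating, R'(x) = 3x^2 - x - 4; which vanishes at x = -1 and x = 4/3.
Compare values at every candidate in [-3, 3]: R(-3) = -33/2, R(-1) = 11/2, R(4/3) = -23/27, R(3) = 27/2.
So the minimum is R(-3) = -33/2.

-33/2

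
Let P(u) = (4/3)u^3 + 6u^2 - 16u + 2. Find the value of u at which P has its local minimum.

1

Critical points: P'(u) = 4u^2 + 12u - 16 vanishes at u = -4, 1.
P''(u) = 8u + 12. P''(-4) = -20 < 0 ⇒ local maximum; P''(1) = 20 > 0 ⇒ local minimum.
So the local minimum value is P(1) = -20/3.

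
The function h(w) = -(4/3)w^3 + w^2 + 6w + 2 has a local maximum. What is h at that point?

Critical points: h'(w) = -4w^2 + 2w + 6 vanishes at w = -1, 3/2.
h''(w) = -8w + 2. h''(-1) = 10 > 0 ⇒ local minimum; h''(3/2) = -10 < 0 ⇒ local maximum.
So the local maximum value is h(3/2) = 35/4.

35/4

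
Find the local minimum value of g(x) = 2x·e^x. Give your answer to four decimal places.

-0.7358

By the product rule, g'(x) = (2x + 2)·e^x. Since e^x > 0, the only critical point is x = -1.
g''(-1) has the same sign as 2 > 0, so this is a local minimum.
g(-1) = (-2)·e^(-1) ≈ -0.7358.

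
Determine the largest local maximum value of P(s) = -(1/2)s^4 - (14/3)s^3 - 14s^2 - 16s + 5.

P'(s) = -2s^3 - 14s^2 - 28s - 16. Setting P'(s) = 0 gives s ∈ {-4, -2, -1}.
P''(s) = -6s^2 - 28s - 28. P''(-4) = -12 < 0 ⇒ local maximum; P''(-2) = 4 > 0 ⇒ local minimum; P''(-1) = -6 < 0 ⇒ local maximum.
So the largest local maximum value is P(-4) = 47/3.

47/3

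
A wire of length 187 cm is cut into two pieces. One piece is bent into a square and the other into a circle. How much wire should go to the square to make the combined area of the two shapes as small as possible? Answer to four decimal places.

Let x be the length used for the square. Square side x/4; circle radius (187−x)/(2π).
A(x) = (x/4)² + π·((187−x)/(2π))² = x²/16 + (187−x)²/(4π) for 0 ≤ x ≤ 187. A'(x) = x/8 − (187−x)/(2π) = 0 gives x = 4·187/(π+4) ≈ 104.7385.
A'' = 1/8 + 1/(2π) > 0, so this gives the minimum combined area; x ≈ 104.7385 cm to the square.

104.7385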